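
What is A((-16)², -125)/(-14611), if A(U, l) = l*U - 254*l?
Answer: 250/14611 ≈ 0.017110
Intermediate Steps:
A(U, l) = -254*l + U*l (A(U, l) = U*l - 254*l = -254*l + U*l)
A((-16)², -125)/(-14611) = -125*(-254 + (-16)²)/(-14611) = -125*(-254 + 256)*(-1/14611) = -125*2*(-1/14611) = -250*(-1/14611) = 250/14611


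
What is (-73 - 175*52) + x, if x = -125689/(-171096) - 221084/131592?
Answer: -2868751972571/312706456 ≈ -9173.9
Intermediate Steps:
x = -295651683/312706456 (x = -125689*(-1/171096) - 221084*1/131592 = 125689/171096 - 55271/32898 = -295651683/312706456 ≈ -0.94546)
(-73 - 175*52) + x = (-73 - 175*52) - 295651683/312706456 = (-73 - 9100) - 295651683/312706456 = -9173 - 295651683/312706456 = -2868751972571/312706456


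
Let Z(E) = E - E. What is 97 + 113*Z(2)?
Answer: 97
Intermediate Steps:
Z(E) = 0
97 + 113*Z(2) = 97 + 113*0 = 97 + 0 = 97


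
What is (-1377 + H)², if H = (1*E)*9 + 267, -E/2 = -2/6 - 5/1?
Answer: 1028196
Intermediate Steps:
E = 32/3 (E = -2*(-2/6 - 5/1) = -2*(-2*⅙ - 5*1) = -2*(-⅓ - 5) = -2*(-16/3) = 32/3 ≈ 10.667)
H = 363 (H = (1*(32/3))*9 + 267 = (32/3)*9 + 267 = 96 + 267 = 363)
(-1377 + H)² = (-1377 + 363)² = (-1014)² = 1028196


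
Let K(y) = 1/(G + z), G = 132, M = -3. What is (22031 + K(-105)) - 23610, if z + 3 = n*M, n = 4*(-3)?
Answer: -260534/165 ≈ -1579.0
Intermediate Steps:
n = -12
z = 33 (z = -3 - 12*(-3) = -3 + 36 = 33)
K(y) = 1/165 (K(y) = 1/(132 + 33) = 1/165)
(22031 + K(-105)) - 23610 = (22031 + 1/165) - 23610 = 3635116/165 - 23610 = -260534/165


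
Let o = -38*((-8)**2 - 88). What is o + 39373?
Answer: 40285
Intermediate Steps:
o = 912 (o = -38*(64 - 88) = -38*(-24) = 912)
o + 39373 = 912 + 39373 = 40285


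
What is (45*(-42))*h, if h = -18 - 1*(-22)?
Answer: -7560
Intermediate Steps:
h = 4 (h = -18 + 22 = 4)
(45*(-42))*h = (45*(-42))*4 = -1890*4 = -7560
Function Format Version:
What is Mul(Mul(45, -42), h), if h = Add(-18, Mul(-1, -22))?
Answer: -7560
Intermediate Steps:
h = 4 (h = Add(-18, 22) = 4)
Mul(Mul(45, -42), h) = Mul(Mul(45, -42), 4) = Mul(-1890, 4) = -7560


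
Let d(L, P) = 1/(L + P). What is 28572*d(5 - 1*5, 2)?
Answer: 14286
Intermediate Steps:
28572*d(5 - 1*5, 2) = 28572/((5 - 1*5) + 2) = 28572/((5 - 5) + 2) = 28572/(0 + 2) = 28572/2 = 28572*(1/2) = 14286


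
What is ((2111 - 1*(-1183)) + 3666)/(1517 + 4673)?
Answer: 696/619 ≈ 1.1244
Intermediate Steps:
((2111 - 1*(-1183)) + 3666)/(1517 + 4673) = ((2111 + 1183) + 3666)/6190 = (3294 + 3666)*(1/6190) = 6960*(1/6190) = 696/619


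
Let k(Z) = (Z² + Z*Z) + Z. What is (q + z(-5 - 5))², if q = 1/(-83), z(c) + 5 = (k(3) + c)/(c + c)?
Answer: 85248289/2755600 ≈ 30.936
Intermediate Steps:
k(Z) = Z + 2*Z² (k(Z) = (Z² + Z²) + Z = 2*Z² + Z = Z + 2*Z²)
z(c) = -5 + (21 + c)/(2*c) (z(c) = -5 + (3*(1 + 2*3) + c)/(c + c) = -5 + (3*(1 + 6) + c)/((2*c)) = -5 + (3*7 + c)*(1/(2*c)) = -5 + (21 + c)*(1/(2*c)) = -5 + (21 + c)/(2*c))
q = -1/83 ≈ -0.012048
(q + z(-5 - 5))² = (-1/83 + 3*(7 - 3*(-5 - 5))/(2*(-5 - 5)))² = (-1/83 + (3/2)*(7 - 3*(-10))/(-10))² = (-1/83 + (3/2)*(-⅒)*(7 + 30))² = (-1/83 + (3/2)*(-⅒)*37)² = (-1/83 - 111/20)² = (-9233/1660)² = 85248289/2755600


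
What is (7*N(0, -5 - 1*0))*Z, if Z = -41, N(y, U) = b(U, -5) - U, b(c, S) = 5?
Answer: -2870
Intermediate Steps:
N(y, U) = 5 - U
(7*N(0, -5 - 1*0))*Z = (7*(5 - (-5 - 1*0)))*(-41) = (7*(5 - (-5 + 0)))*(-41) = (7*(5 - 1*(-5)))*(-41) = (7*(5 + 5))*(-41) = (7*10)*(-41) = 70*(-41) = -2870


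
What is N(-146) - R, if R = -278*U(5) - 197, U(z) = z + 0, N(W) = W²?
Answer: 22903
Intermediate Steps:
U(z) = z
R = -1587 (R = -278*5 - 197 = -1390 - 197 = -1587)
N(-146) - R = (-146)² - 1*(-1587) = 21316 + 1587 = 22903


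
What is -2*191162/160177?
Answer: -382324/160177 ≈ -2.3869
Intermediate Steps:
-2*191162/160177 = -382324*1/160177 = -382324/160177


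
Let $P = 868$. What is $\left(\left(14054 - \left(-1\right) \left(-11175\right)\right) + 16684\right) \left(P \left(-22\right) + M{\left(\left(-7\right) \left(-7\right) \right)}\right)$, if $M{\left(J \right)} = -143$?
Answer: $-376372557$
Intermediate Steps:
$\left(\left(14054 - \left(-1\right) \left(-11175\right)\right) + 16684\right) \left(P \left(-22\right) + M{\left(\left(-7\right) \left(-7\right) \right)}\right) = \left(\left(14054 - \left(-1\right) \left(-11175\right)\right) + 16684\right) \left(868 \left(-22\right) - 143\right) = \left(\left(14054 - 11175\right) + 16684\right) \left(-19096 - 143\right) = \left(\left(14054 - 11175\right) + 16684\right) \left(-19239\right) = \left(2879 + 16684\right) \left(-19239\right) = 19563 \left(-19239\right) = -376372557$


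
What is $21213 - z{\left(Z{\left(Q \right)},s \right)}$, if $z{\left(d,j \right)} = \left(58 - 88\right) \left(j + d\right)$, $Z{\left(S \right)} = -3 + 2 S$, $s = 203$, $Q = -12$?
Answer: $26493$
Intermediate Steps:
$z{\left(d,j \right)} = - 30 d - 30 j$ ($z{\left(d,j \right)} = - 30 \left(d + j\right) = - 30 d - 30 j$)
$21213 - z{\left(Z{\left(Q \right)},s \right)} = 21213 - \left(- 30 \left(-3 + 2 \left(-12\right)\right) - 6090\right) = 21213 - \left(- 30 \left(-3 - 24\right) - 6090\right) = 21213 - \left(\left(-30\right) \left(-27\right) - 6090\right) = 21213 - \left(810 - 6090\right) = 21213 - -5280 = 21213 + 5280 = 26493$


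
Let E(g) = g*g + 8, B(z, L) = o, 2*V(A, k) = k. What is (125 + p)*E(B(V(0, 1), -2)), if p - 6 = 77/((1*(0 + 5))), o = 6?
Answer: 32208/5 ≈ 6441.6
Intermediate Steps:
V(A, k) = k/2
B(z, L) = 6
E(g) = 8 + g**2 (E(g) = g**2 + 8 = 8 + g**2)
p = 107/5 (p = 6 + 77/((1*(0 + 5))) = 6 + 77/((1*5)) = 6 + 77/5 = 107/5 ≈ 21.400)
(125 + p)*E(B(V(0, 1), -2)) = (125 + 107/5)*(8 + 6**2) = 732*(8 + 36)/5 = (732/5)*44 = 32208/5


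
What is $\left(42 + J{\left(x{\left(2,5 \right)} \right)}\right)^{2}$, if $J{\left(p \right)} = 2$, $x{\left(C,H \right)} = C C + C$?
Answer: $1936$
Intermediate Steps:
$x{\left(C,H \right)} = C + C^{2}$ ($x{\left(C,H \right)} = C^{2} + C = C + C^{2}$)
$\left(42 + J{\left(x{\left(2,5 \right)} \right)}\right)^{2} = \left(42 + 2\right)^{2} = 44^{2} = 1936$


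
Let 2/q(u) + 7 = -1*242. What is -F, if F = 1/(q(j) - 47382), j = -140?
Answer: 249/11798120 ≈ 2.1105e-5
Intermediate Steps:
q(u) = -2/249 (q(u) = 2/(-7 - 1*242) = 2/(-7 - 242) = 2/(-249) = 2*(-1/249) = -2/249)
F = -249/11798120 (F = 1/(-2/249 - 47382) = 1/(-11798120/249) = -249/11798120 ≈ -2.1105e-5)
-F = -1*(-249/11798120) = 249/11798120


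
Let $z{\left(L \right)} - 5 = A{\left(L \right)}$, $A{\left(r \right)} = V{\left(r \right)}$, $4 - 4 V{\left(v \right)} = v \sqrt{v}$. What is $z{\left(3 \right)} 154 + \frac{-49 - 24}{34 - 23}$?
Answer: $\frac{10091}{11} - \frac{231 \sqrt{3}}{2} \approx 717.31$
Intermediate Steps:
$V{\left(v \right)} = 1 - \frac{v^{\frac{3}{2}}}{4}$ ($V{\left(v \right)} = 1 - \frac{v \sqrt{v}}{4} = 1 - \frac{v^{\frac{3}{2}}}{4}$)
$A{\left(r \right)} = 1 - \frac{r^{\frac{3}{2}}}{4}$
$z{\left(L \right)} = 6 - \frac{L^{\frac{3}{2}}}{4}$ ($z{\left(L \right)} = 5 - \left(-1 + \frac{L^{\frac{3}{2}}}{4}\right) = 6 - \frac{L^{\frac{3}{2}}}{4}$)
$z{\left(3 \right)} 154 + \frac{-49 - 24}{34 - 23} = \left(6 - \frac{3^{\frac{3}{2}}}{4}\right) 154 + \frac{-49 - 24}{34 - 23} = \left(6 - \frac{3 \sqrt{3}}{4}\right) 154 - \frac{73}{11} = \left(924 - \frac{231 \sqrt{3}}{2}\right) - \frac{73}{11} = \frac{10091}{11} - \frac{231 \sqrt{3}}{2}$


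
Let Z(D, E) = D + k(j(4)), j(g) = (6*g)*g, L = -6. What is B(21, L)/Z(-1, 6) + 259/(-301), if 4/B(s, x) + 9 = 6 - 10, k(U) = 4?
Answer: -1615/1677 ≈ -0.96303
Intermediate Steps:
j(g) = 6*g²
Z(D, E) = 4 + D (Z(D, E) = D + 4 = 4 + D)
B(s, x) = -4/13 (B(s, x) = 4/(-9 + (6 - 10)) = 4/(-9 - 4) = 4/(-13) = 4*(-1/13) = -4/13)
B(21, L)/Z(-1, 6) + 259/(-301) = -4/(13*(4 - 1)) + 259/(-301) = -4/13/3 + 259*(-1/301) = -4/13*⅓ - 37/43 = -4/39 - 37/43 = -1615/1677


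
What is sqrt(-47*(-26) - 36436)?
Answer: I*sqrt(35214) ≈ 187.65*I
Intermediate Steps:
sqrt(-47*(-26) - 36436) = sqrt(1222 - 36436) = sqrt(-35214) = I*sqrt(35214)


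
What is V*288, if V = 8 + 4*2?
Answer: 4608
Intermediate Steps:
V = 16 (V = 8 + 8 = 16)
V*288 = 16*288 = 4608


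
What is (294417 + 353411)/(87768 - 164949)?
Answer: -647828/77181 ≈ -8.3936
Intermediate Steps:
(294417 + 353411)/(87768 - 164949) = 647828/(-77181) = 647828*(-1/77181) = -647828/77181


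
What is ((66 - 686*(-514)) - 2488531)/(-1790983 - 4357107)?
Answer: 164297/472930 ≈ 0.34740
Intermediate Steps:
((66 - 686*(-514)) - 2488531)/(-1790983 - 4357107) = ((66 + 352604) - 2488531)/(-6148090) = (352670 - 2488531)*(-1/6148090) = -2135861*(-1/6148090) = 164297/472930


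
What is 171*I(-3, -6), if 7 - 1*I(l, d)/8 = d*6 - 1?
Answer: 60192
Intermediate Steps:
I(l, d) = 64 - 48*d (I(l, d) = 56 - 8*(d*6 - 1) = 56 - 8*(6*d - 1) = 56 - 8*(-1 + 6*d) = 56 + (8 - 48*d) = 64 - 48*d)
171*I(-3, -6) = 171*(64 - 48*(-6)) = 171*(64 + 288) = 171*352 = 60192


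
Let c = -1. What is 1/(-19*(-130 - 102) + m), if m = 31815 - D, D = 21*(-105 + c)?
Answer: 1/38449 ≈ 2.6008e-5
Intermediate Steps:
D = -2226 (D = 21*(-105 - 1) = 21*(-106) = -2226)
m = 34041 (m = 31815 - 1*(-2226) = 31815 + 2226 = 34041)
1/(-19*(-130 - 102) + m) = 1/(-19*(-130 - 102) + 34041) = 1/(-19*(-232) + 34041) = 1/(4408 + 34041) = 1/38449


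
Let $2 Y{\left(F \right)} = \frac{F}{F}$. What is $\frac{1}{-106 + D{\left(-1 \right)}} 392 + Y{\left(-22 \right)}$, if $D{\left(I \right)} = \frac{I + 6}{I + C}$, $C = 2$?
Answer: $- \frac{683}{202} \approx -3.3812$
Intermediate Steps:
$Y{\left(F \right)} = \frac{1}{2}$ ($Y{\left(F \right)} = \frac{F \frac{1}{F}}{2} = \frac{1}{2} \cdot 1 = \frac{1}{2}$)
$D{\left(I \right)} = \frac{6 + I}{2 + I}$ ($D{\left(I \right)} = \frac{I + 6}{I + 2} = \frac{6 + I}{2 + I}$)
$\frac{1}{-106 + D{\left(-1 \right)}} 392 + Y{\left(-22 \right)} = \frac{1}{-106 + \frac{6 - 1}{2 - 1}} \cdot 392 + \frac{1}{2} = \frac{1}{-106 + 1^{-1} \cdot 5} \cdot 392 + \frac{1}{2} = \frac{1}{-106 + 1 \cdot 5} \cdot 392 + \frac{1}{2} = \frac{1}{-106 + 5} \cdot 392 + \frac{1}{2} = \frac{1}{-101} \cdot 392 + \frac{1}{2} = \left(- \frac{1}{101}\right) 392 + \frac{1}{2} = - \frac{392}{101} + \frac{1}{2} = - \frac{683}{202}$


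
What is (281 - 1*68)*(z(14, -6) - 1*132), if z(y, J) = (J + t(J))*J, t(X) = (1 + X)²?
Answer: -52398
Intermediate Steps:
z(y, J) = J*(J + (1 + J)²) (z(y, J) = (J + (1 + J)²)*J = J*(J + (1 + J)²))
(281 - 1*68)*(z(14, -6) - 1*132) = (281 - 1*68)*(-6*(-6 + (1 - 6)²) - 1*132) = (281 - 68)*(-6*(-6 + (-5)²) - 132) = 213*(-6*(-6 + 25) - 132) = 213*(-6*19 - 132) = 213*(-114 - 132) = 213*(-246) = -52398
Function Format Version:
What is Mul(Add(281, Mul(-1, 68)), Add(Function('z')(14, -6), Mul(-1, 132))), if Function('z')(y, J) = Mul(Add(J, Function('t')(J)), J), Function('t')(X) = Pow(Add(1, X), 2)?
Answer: -52398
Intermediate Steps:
Function('z')(y, J) = Mul(J, Add(J, Pow(Add(1, J), 2))) (Function('z')(y, J) = Mul(Add(J, Pow(Add(1, J), 2)), J) = Mul(J, Add(J, Pow(Add(1, J), 2))))
Mul(Add(281, Mul(-1, 68)), Add(Function('z')(14, -6), Mul(-1, 132))) = Mul(Add(281, Mul(-1, 68)), Add(Mul(-6, Add(-6, Pow(Add(1, -6), 2))), Mul(-1, 132))) = Mul(Add(281, -68), Add(Mul(-6, Add(-6, Pow(-5, 2))), -132)) = Mul(213, Add(Mul(-6, Add(-6, 25)), -132)) = Mul(213, Add(Mul(-6, 19), -132)) = Mul(213, Add(-114, -132)) = Mul(213, -246) = -52398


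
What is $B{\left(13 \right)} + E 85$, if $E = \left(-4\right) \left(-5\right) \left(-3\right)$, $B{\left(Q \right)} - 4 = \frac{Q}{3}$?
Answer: $- \frac{15275}{3} \approx -5091.7$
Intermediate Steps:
$B{\left(Q \right)} = 4 + \frac{Q}{3}$
$E = -60$ ($E = 20 \left(-3\right) = -60$)
$B{\left(13 \right)} + E 85 = \left(4 + \frac{1}{3} \cdot 13\right) - 5100 = \left(4 + \frac{13}{3}\right) - 5100 = \frac{25}{3} - 5100 = - \frac{15275}{3}$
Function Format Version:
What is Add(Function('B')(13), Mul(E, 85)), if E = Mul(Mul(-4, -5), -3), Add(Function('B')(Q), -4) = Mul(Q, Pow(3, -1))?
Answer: Rational(-15275, 3) ≈ -5091.7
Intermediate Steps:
Function('B')(Q) = Add(4, Mul(Rational(1, 3), Q)) (Function('B')(Q) = Add(4, Mul(Q, Pow(3, -1))) = Add(4, Mul(Q, Rational(1, 3))) = Add(4, Mul(Rational(1, 3), Q)))
E = -60 (E = Mul(20, -3) = -60)
Add(Function('B')(13), Mul(E, 85)) = Add(Add(4, Mul(Rational(1, 3), 13)), Mul(-60, 85)) = Add(Add(4, Rational(13, 3)), -5100) = Add(Rational(25, 3), -5100) = Rational(-15275, 3)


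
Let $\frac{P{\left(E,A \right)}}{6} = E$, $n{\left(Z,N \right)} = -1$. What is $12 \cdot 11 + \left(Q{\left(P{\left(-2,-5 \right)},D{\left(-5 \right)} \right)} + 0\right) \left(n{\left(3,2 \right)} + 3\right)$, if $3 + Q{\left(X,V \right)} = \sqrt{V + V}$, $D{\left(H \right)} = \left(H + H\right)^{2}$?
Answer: $126 + 20 \sqrt{2} \approx 154.28$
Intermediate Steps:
$P{\left(E,A \right)} = 6 E$
$D{\left(H \right)} = 4 H^{2}$ ($D{\left(H \right)} = \left(2 H\right)^{2} = 4 H^{2}$)
$Q{\left(X,V \right)} = -3 + \sqrt{2} \sqrt{V}$ ($Q{\left(X,V \right)} = -3 + \sqrt{V + V} = -3 + \sqrt{2 V} = -3 + \sqrt{2} \sqrt{V}$)
$12 \cdot 11 + \left(Q{\left(P{\left(-2,-5 \right)},D{\left(-5 \right)} \right)} + 0\right) \left(n{\left(3,2 \right)} + 3\right) = 12 \cdot 11 + \left(\left(-3 + \sqrt{2} \sqrt{4 \left(-5\right)^{2}}\right) + 0\right) \left(-1 + 3\right) = 132 + \left(\left(-3 + \sqrt{2} \sqrt{4 \cdot 25}\right) + 0\right) 2 = 132 + \left(\left(-3 + \sqrt{2} \sqrt{100}\right) + 0\right) 2 = 132 + \left(\left(-3 + \sqrt{2} \cdot 10\right) + 0\right) 2 = 132 + \left(\left(-3 + 10 \sqrt{2}\right) + 0\right) 2 = 132 + \left(-3 + 10 \sqrt{2}\right) 2 = 132 - \left(6 - 20 \sqrt{2}\right) = 126 + 20 \sqrt{2}$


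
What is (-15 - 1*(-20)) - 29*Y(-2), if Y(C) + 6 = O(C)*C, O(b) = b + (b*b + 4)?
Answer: 527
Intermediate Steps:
O(b) = 4 + b + b**2 (O(b) = b + (b**2 + 4) = b + (4 + b**2) = 4 + b + b**2)
Y(C) = -6 + C*(4 + C + C**2) (Y(C) = -6 + (4 + C + C**2)*C = -6 + C*(4 + C + C**2))
(-15 - 1*(-20)) - 29*Y(-2) = (-15 - 1*(-20)) - 29*(-6 - 2*(4 - 2 + (-2)**2)) = (-15 + 20) - 29*(-6 - 2*(4 - 2 + 4)) = 5 - 29*(-6 - 2*6) = 5 - 29*(-6 - 12) = 5 - 29*(-18) = 5 + 522 = 527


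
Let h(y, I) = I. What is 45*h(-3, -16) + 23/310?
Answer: -223177/310 ≈ -719.93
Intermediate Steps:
45*h(-3, -16) + 23/310 = 45*(-16) + 23/310 = -720 + 23*(1/310) = -720 + 23/310 = -223177/310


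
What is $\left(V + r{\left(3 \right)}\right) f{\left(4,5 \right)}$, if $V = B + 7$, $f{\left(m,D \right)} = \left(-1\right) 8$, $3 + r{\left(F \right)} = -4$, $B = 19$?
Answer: $-152$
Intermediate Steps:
$r{\left(F \right)} = -7$ ($r{\left(F \right)} = -3 - 4 = -7$)
$f{\left(m,D \right)} = -8$
$V = 26$ ($V = 19 + 7 = 26$)
$\left(V + r{\left(3 \right)}\right) f{\left(4,5 \right)} = \left(26 - 7\right) \left(-8\right) = 19 \left(-8\right) = -152$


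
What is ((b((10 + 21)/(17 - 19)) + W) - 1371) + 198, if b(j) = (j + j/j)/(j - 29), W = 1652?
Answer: 42660/89 ≈ 479.33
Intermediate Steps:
b(j) = (1 + j)/(-29 + j) (b(j) = (j + 1)/(-29 + j) = (1 + j)/(-29 + j))
((b((10 + 21)/(17 - 19)) + W) - 1371) + 198 = (((1 + (10 + 21)/(17 - 19))/(-29 + (10 + 21)/(17 - 19)) + 1652) - 1371) + 198 = (((1 + 31/(-2))/(-29 + 31/(-2)) + 1652) - 1371) + 198 = (((1 + 31*(-½))/(-29 + 31*(-½)) + 1652) - 1371) + 198 = (((1 - 31/2)/(-29 - 31/2) + 1652) - 1371) + 198 = ((-29/2/(-89/2) + 1652) - 1371) + 198 = ((-2/89*(-29/2) + 1652) - 1371) + 198 = ((29/89 + 1652) - 1371) + 198 = (147057/89 - 1371) + 198 = 25038/89 + 198 = 42660/89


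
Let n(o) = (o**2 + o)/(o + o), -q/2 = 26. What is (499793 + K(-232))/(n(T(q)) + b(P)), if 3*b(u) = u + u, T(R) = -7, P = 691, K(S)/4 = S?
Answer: 1496595/1373 ≈ 1090.0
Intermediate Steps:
K(S) = 4*S
q = -52 (q = -2*26 = -52)
n(o) = (o + o**2)/(2*o) (n(o) = (o + o**2)/((2*o)) = (o + o**2)*(1/(2*o)) = (o + o**2)/(2*o))
b(u) = 2*u/3 (b(u) = (u + u)/3 = (2*u)/3 = 2*u/3)
(499793 + K(-232))/(n(T(q)) + b(P)) = (499793 + 4*(-232))/((1/2 + (1/2)*(-7)) + (2/3)*691) = (499793 - 928)/((1/2 - 7/2) + 1382/3) = 498865/(-3 + 1382/3) = 498865/(1373/3) = 498865*(3/1373) = 1496595/1373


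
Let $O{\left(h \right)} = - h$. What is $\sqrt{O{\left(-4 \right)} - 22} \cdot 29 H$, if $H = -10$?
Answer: $- 870 i \sqrt{2} \approx - 1230.4 i$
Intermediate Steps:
$\sqrt{O{\left(-4 \right)} - 22} \cdot 29 H = \sqrt{\left(-1\right) \left(-4\right) - 22} \cdot 29 \left(-10\right) = \sqrt{4 - 22} \cdot 29 \left(-10\right) = \sqrt{-18} \cdot 29 \left(-10\right) = 3 i \sqrt{2} \cdot 29 \left(-10\right) = 87 i \sqrt{2} \left(-10\right) = - 870 i \sqrt{2}$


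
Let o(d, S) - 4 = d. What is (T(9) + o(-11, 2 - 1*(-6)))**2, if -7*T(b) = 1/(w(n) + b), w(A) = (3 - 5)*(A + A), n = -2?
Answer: 695556/14161 ≈ 49.118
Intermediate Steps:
o(d, S) = 4 + d
w(A) = -4*A
T(b) = -1/(7*(8 + b)) (T(b) = -1/(7*(-4*(-2) + b)) = -1/(7*(8 + b)))
(T(9) + o(-11, 2 - 1*(-6)))**2 = (-1/(56 + 7*9) + (4 - 11))**2 = (-1/(56 + 63) - 7)**2 = (-1/119 - 7)**2 = (-834/119)**2 = 695556/14161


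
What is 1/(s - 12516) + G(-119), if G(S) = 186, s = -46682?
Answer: 11010827/59198 ≈ 186.00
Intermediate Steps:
1/(s - 12516) + G(-119) = 1/(-46682 - 12516) + 186 = 1/(-59198) + 186 = -1/59198 + 186 = 11010827/59198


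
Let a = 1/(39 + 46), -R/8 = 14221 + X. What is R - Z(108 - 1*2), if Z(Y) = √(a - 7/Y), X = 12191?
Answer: -211296 - I*√4405890/9010 ≈ -2.113e+5 - 0.23297*I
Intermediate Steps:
R = -211296 (R = -8*(14221 + 12191) = -8*26412 = -211296)
a = 1/85 ≈ 0.011765
Z(Y) = √(1/85 - 7/Y)
R - Z(108 - 1*2) = -211296 - √85*√((-595 + (108 - 1*2))/(108 - 1*2))/85 = -211296 - √85*√((-595 + (108 - 2))/(108 - 2))/85 = -211296 - √85*√((-595 + 106)/106)/85 = -211296 - √85*√((1/106)*(-489))/85 = -211296 - √85*√(-489/106)/85 = -211296 - √85*I*√51834/106/85 = -211296 - I*√4405890/9010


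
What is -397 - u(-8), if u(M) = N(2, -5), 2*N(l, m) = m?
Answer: -789/2 ≈ -394.50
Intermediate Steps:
N(l, m) = m/2
u(M) = -5/2 (u(M) = (½)*(-5) = -5/2)
-397 - u(-8) = -397 - 1*(-5/2) = -397 + 5/2 = -789/2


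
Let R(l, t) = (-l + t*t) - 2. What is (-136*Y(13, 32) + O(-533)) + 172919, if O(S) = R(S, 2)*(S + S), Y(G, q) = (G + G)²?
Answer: -489327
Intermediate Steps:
Y(G, q) = 4*G² (Y(G, q) = (2*G)² = 4*G²)
R(l, t) = -2 + t² - l (R(l, t) = (-l + t²) - 2 = (t² - l) - 2 = -2 + t² - l)
O(S) = 2*S*(2 - S) (O(S) = (-2 + 2² - S)*(S + S) = (-2 + 4 - S)*(2*S) = (2 - S)*(2*S) = 2*S*(2 - S))
(-136*Y(13, 32) + O(-533)) + 172919 = (-544*13² + 2*(-533)*(2 - 1*(-533))) + 172919 = (-544*169 + 2*(-533)*(2 + 533)) + 172919 = (-136*676 + 2*(-533)*535) + 172919 = (-91936 - 570310) + 172919 = -662246 + 172919 = -489327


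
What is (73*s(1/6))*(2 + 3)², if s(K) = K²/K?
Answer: 1825/6 ≈ 304.17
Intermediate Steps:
s(K) = K
(73*s(1/6))*(2 + 3)² = (73/6)*(2 + 3)² = (73*(⅙))*5² = (73/6)*25 = 1825/6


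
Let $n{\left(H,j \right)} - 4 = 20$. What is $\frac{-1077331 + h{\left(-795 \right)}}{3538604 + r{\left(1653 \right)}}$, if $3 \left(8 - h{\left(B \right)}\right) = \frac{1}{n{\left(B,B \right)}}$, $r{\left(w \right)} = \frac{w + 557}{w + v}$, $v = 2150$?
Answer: $- \frac{294988278371}{968926551984} \approx -0.30445$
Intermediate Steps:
$n{\left(H,j \right)} = 24$ ($n{\left(H,j \right)} = 4 + 20 = 24$)
$r{\left(w \right)} = \frac{557 + w}{2150 + w}$ ($r{\left(w \right)} = \frac{w + 557}{w + 2150} = \frac{557 + w}{2150 + w}$)
$h{\left(B \right)} = \frac{575}{72}$ ($h{\left(B \right)} = 8 - \frac{1}{3 \cdot 24} = 8 - \frac{1}{72} = \frac{575}{72}$)
$\frac{-1077331 + h{\left(-795 \right)}}{3538604 + r{\left(1653 \right)}} = \frac{-1077331 + \frac{575}{72}}{3538604 + \frac{557 + 1653}{2150 + 1653}} = - \frac{77567257}{72 \left(3538604 + \frac{1}{3803} \cdot 2210\right)} = - \frac{77567257}{72 \left(3538604 + \frac{2210}{3803}\right)} = - \frac{77567257}{72 \cdot \frac{13457313222}{3803}} = \left(- \frac{77567257}{72}\right) \frac{3803}{13457313222} = - \frac{294988278371}{968926551984}$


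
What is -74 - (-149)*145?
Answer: 21531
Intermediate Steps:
-74 - (-149)*145 = -74 - 149*(-145) = -74 + 21605 = 21531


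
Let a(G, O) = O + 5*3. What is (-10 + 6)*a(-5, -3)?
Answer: -48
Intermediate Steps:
a(G, O) = 15 + O (a(G, O) = O + 15 = 15 + O)
(-10 + 6)*a(-5, -3) = (-10 + 6)*(15 - 3) = -4*12 = -48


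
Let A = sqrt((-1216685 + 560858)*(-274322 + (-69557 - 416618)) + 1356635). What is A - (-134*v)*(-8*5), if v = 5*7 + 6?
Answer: -219760 + sqrt(498755822654) ≈ 4.8647e+5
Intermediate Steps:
v = 41 (v = 35 + 6 = 41)
A = sqrt(498755822654) (A = sqrt(-655827*(-274322 - 486175) + 1356635) = sqrt(-655827*(-760497) + 1356635) = sqrt(498754466019 + 1356635) = sqrt(498755822654) ≈ 7.0623e+5)
A - (-134*v)*(-8*5) = sqrt(498755822654) - (-134*41)*(-8*5) = sqrt(498755822654) - (-5494)*(-40) = sqrt(498755822654) - 1*219760 = sqrt(498755822654) - 219760 = -219760 + sqrt(498755822654)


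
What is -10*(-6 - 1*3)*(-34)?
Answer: -3060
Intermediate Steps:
-10*(-6 - 1*3)*(-34) = -10*(-6 - 3)*(-34) = -10*(-9)*(-34) = 90*(-34) = -3060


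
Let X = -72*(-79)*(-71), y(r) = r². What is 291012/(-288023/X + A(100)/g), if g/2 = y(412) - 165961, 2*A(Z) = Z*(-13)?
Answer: 11399887575072/24572831 ≈ 4.6392e+5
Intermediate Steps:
A(Z) = -13*Z/2 (A(Z) = (Z*(-13))/2 = (-13*Z)/2 = -13*Z/2)
X = -403848 (X = 5688*(-71) = -403848)
g = 7566 (g = 2*(412² - 165961) = 2*(169744 - 165961) = 2*3783 = 7566)
291012/(-288023/X + A(100)/g) = 291012/(-288023/(-403848) - 13/2*100/7566) = 291012/(-288023*(-1/403848) - 650*1/7566) = 291012/(288023/403848 - 25/291) = 291012/(24572831/39173256) = 291012*(39173256/24572831) = 11399887575072/24572831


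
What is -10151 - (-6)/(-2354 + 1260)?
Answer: -5552600/547 ≈ -10151.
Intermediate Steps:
-10151 - (-6)/(-2354 + 1260) = -10151 - (-6)/(-1094) = -10151 - (-6)*(-1)/1094 = -10151 - 1*3/547 = -10151 - 3/547 = -5552600/547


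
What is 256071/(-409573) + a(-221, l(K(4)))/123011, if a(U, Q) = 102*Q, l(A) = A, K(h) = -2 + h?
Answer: -31415996889/50381984303 ≈ -0.62356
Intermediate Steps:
256071/(-409573) + a(-221, l(K(4)))/123011 = 256071/(-409573) + (102*(-2 + 4))/123011 = 256071*(-1/409573) + (102*2)*(1/123011) = -256071/409573 + 204*(1/123011) = -256071/409573 + 204/123011 = -31415996889/50381984303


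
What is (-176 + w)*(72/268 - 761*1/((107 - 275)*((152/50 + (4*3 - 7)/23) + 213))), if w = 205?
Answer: 11755030433/1399661088 ≈ 8.3985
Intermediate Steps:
(-176 + w)*(72/268 - 761*1/((107 - 275)*((152/50 + (4*3 - 7)/23) + 213))) = (-176 + 205)*(72/268 - 761*1/((107 - 275)*((152/50 + (4*3 - 7)/23) + 213))) = 29*(72*(1/268) - 761*(-1/(168*((152*(1/50) + (12 - 7)*(1/23)) + 213)))) = 29*(18/67 - 761*(-1/(168*((76/25 + 5*(1/23)) + 213)))) = 29*(18/67 - 761*(-1/(168*((76/25 + 5/23) + 213)))) = 29*(18/67 - 761*(-1/(168*(1873/575 + 213)))) = 29*(18/67 - 761/((124348/575)*(-168))) = 29*(18/67 - 761/(-20890464/575)) = 29*(18/67 - 761*(-575/20890464)) = 29*(18/67 + 437575/20890464) = 29*(405345877/1399661088) = 11755030433/1399661088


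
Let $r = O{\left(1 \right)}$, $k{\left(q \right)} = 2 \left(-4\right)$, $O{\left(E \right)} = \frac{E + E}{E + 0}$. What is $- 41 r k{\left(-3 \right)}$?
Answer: $656$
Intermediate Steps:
$O{\left(E \right)} = 2$ ($O{\left(E \right)} = \frac{2 E}{E} = 2$)
$k{\left(q \right)} = -8$
$r = 2$
$- 41 r k{\left(-3 \right)} = \left(-41\right) 2 \left(-8\right) = \left(-82\right) \left(-8\right) = 656$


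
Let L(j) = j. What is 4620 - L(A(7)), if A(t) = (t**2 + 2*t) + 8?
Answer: 4549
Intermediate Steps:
A(t) = 8 + t**2 + 2*t
4620 - L(A(7)) = 4620 - (8 + 7**2 + 2*7) = 4620 - (8 + 49 + 14) = 4620 - 1*71 = 4620 - 71 = 4549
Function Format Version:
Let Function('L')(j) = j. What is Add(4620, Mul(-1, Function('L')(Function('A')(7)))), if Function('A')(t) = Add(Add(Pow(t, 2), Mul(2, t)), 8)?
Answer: 4549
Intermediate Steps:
Function('A')(t) = Add(8, Pow(t, 2), Mul(2, t))
Add(4620, Mul(-1, Function('L')(Function('A')(7)))) = Add(4620, Mul(-1, Add(8, Pow(7, 2), Mul(2, 7)))) = Add(4620, Mul(-1, Add(8, 49, 14))) = Add(4620, Mul(-1, 71)) = Add(4620, -71) = 4549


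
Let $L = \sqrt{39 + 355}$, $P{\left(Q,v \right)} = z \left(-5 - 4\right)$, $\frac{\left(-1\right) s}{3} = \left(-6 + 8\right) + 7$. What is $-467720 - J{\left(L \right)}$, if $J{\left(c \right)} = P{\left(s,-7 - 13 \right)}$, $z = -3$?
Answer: $-467747$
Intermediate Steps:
$s = -27$ ($s = - 3 \left(\left(-6 + 8\right) + 7\right) = - 3 \left(2 + 7\right) = \left(-3\right) 9 = -27$)
$P{\left(Q,v \right)} = 27$ ($P{\left(Q,v \right)} = - 3 \left(-5 - 4\right) = \left(-3\right) \left(-9\right) = 27$)
$L = \sqrt{394} \approx 19.849$
$J{\left(c \right)} = 27$
$-467720 - J{\left(L \right)} = -467720 - 27 = -467747$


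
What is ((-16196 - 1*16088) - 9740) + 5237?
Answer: -36787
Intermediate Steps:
((-16196 - 1*16088) - 9740) + 5237 = ((-16196 - 16088) - 9740) + 5237 = (-32284 - 9740) + 5237 = -42024 + 5237 = -36787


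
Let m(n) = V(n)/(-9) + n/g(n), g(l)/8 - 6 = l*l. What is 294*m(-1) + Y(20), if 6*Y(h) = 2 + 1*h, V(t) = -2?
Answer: 255/4 ≈ 63.750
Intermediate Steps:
g(l) = 48 + 8*l² (g(l) = 48 + 8*(l*l) = 48 + 8*l²)
m(n) = 2/9 + n/(48 + 8*n²) (m(n) = -2/(-9) + n/(48 + 8*n²) = -2*(-⅑) + n/(48 + 8*n²) = 2/9 + n/(48 + 8*n²))
Y(h) = ⅓ + h/6 (Y(h) = (2 + 1*h)/6 = (2 + h)/6 = ⅓ + h/6)
294*m(-1) + Y(20) = 294*((96 + 9*(-1) + 16*(-1)²)/(72*(6 + (-1)²))) + (⅓ + (⅙)*20) = 294*((96 - 9 + 16*1)/(72*(6 + 1))) + (⅓ + 10/3) = 294*((1/72)*(96 - 9 + 16)/7) + 11/3 = 294*((1/72)*(⅐)*103) + 11/3 = 294*(103/504) + 11/3 = 721/12 + 11/3 = 255/4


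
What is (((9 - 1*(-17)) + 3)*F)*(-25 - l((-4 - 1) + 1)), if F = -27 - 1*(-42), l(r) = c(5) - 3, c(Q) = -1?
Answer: -9135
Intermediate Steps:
l(r) = -4 (l(r) = -1 - 3 = -4)
F = 15 (F = -27 + 42 = 15)
(((9 - 1*(-17)) + 3)*F)*(-25 - l((-4 - 1) + 1)) = (((9 - 1*(-17)) + 3)*15)*(-25 - 1*(-4)) = (((9 + 17) + 3)*15)*(-25 + 4) = ((26 + 3)*15)*(-21) = (29*15)*(-21) = 435*(-21) = -9135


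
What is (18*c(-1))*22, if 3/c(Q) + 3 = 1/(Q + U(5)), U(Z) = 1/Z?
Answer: -4752/17 ≈ -279.53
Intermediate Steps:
c(Q) = 3/(-3 + 1/(⅕ + Q)) (c(Q) = 3/(-3 + 1/(Q + 1/5)) = 3/(-3 + 1/(Q + ⅕)) = 3/(-3 + 1/(⅕ + Q)))
(18*c(-1))*22 = (18*(3*(-1 - 5*(-1))/(-2 + 15*(-1))))*22 = (18*(3*(-1 + 5)/(-2 - 15)))*22 = (18*(3*4/(-17)))*22 = (18*(3*(-1/17)*4))*22 = (18*(-12/17))*22 = -216/17*22 = -4752/17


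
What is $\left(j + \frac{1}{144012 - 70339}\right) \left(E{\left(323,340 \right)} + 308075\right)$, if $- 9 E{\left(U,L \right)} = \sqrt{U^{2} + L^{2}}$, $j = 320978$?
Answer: $\frac{7285176511974625}{73673} - \frac{402006007315 \sqrt{761}}{663057} \approx 9.8869 \cdot 10^{10}$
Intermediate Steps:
$E{\left(U,L \right)} = - \frac{\sqrt{L^{2} + U^{2}}}{9}$ ($E{\left(U,L \right)} = - \frac{\sqrt{U^{2} + L^{2}}}{9} = - \frac{\sqrt{L^{2} + U^{2}}}{9}$)
$\left(j + \frac{1}{144012 - 70339}\right) \left(E{\left(323,340 \right)} + 308075\right) = \left(320978 + \frac{1}{144012 - 70339}\right) \left(- \frac{\sqrt{340^{2} + 323^{2}}}{9} + 308075\right) = \left(320978 + \frac{1}{73673}\right) \left(- \frac{\sqrt{115600 + 104329}}{9} + 308075\right) = \left(320978 + \frac{1}{73673}\right) \left(- \frac{\sqrt{219929}}{9} + 308075\right) = \frac{23647412195 \left(- \frac{17 \sqrt{761}}{9} + 308075\right)}{73673} = \frac{23647412195 \left(308075 - \frac{17 \sqrt{761}}{9}\right)}{73673} = \frac{7285176511974625}{73673} - \frac{402006007315 \sqrt{761}}{663057}$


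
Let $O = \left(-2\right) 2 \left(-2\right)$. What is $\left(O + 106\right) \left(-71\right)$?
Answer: $-8094$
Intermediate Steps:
$O = 8$ ($O = \left(-4\right) \left(-2\right) = 8$)
$\left(O + 106\right) \left(-71\right) = \left(8 + 106\right) \left(-71\right) = 114 \left(-71\right) = -8094$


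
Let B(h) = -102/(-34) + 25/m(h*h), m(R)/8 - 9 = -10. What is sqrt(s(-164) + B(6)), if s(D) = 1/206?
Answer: 3*I*sqrt(2266)/412 ≈ 0.34662*I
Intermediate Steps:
m(R) = -8 (m(R) = 72 + 8*(-10) = 72 - 80 = -8)
B(h) = -1/8 (B(h) = -102/(-34) + 25/(-8) = -102*(-1/34) + 25*(-1/8) = 3 - 25/8 = -1/8)
s(D) = 1/206
sqrt(s(-164) + B(6)) = sqrt(1/206 - 1/8) = sqrt(-99/824) = 3*I*sqrt(2266)/412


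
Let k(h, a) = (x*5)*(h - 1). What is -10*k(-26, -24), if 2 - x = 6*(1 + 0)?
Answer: -5400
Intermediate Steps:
x = -4 (x = 2 - 6*(1 + 0) = 2 - 6 = -4)
k(h, a) = 20 - 20*h (k(h, a) = (-4*5)*(h - 1) = -20*(-1 + h) = 20 - 20*h)
-10*k(-26, -24) = -10*(20 - 20*(-26)) = -10*(20 + 520) = -10*540 = -5400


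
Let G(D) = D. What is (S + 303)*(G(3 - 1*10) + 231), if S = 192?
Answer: 110880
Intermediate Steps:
(S + 303)*(G(3 - 1*10) + 231) = (192 + 303)*((3 - 1*10) + 231) = 495*((3 - 10) + 231) = 495*(-7 + 231) = 495*224 = 110880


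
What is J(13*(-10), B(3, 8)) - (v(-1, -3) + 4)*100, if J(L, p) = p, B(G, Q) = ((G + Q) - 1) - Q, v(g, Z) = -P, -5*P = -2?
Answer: -358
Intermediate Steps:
P = ⅖ (P = -⅕*(-2) = ⅖ ≈ 0.40000)
v(g, Z) = -⅖ (v(g, Z) = -1*⅖ = -⅖)
B(G, Q) = -1 + G (B(G, Q) = (-1 + G + Q) - Q = -1 + G)
J(13*(-10), B(3, 8)) - (v(-1, -3) + 4)*100 = (-1 + 3) - (-⅖ + 4)*100 = 2 - 18*100/5 = 2 - 1*360 = 2 - 360 = -358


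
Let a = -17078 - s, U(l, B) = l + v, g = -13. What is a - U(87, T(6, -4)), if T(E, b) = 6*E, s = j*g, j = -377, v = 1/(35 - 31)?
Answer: -88265/4 ≈ -22066.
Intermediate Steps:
v = ¼ (v = 1/4 = ¼ ≈ 0.25000)
s = 4901 (s = -377*(-13) = 4901)
U(l, B) = ¼ + l (U(l, B) = l + ¼ = ¼ + l)
a = -21979 (a = -17078 - 1*4901 = -17078 - 4901 = -21979)
a - U(87, T(6, -4)) = -21979 - (¼ + 87) = -21979 - 1*349/4 = -21979 - 349/4 = -88265/4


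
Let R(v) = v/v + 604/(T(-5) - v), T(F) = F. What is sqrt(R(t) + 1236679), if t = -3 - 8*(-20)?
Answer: sqrt(100170778)/9 ≈ 1112.1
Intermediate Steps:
t = 157 (t = -3 + 160 = 157)
R(v) = 1 + 604/(-5 - v) (R(v) = v/v + 604/(-5 - v) = 1 + 604/(-5 - v))
sqrt(R(t) + 1236679) = sqrt((-599 + 157)/(5 + 157) + 1236679) = sqrt(-442/162 + 1236679) = sqrt((1/162)*(-442) + 1236679) = sqrt(-221/81 + 1236679) = sqrt(100170778/81) = sqrt(100170778)/9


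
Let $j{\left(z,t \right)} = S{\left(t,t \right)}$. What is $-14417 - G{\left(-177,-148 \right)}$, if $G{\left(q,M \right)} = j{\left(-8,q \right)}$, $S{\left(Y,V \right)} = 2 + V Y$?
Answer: $-45748$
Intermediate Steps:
$j{\left(z,t \right)} = 2 + t^{2}$ ($j{\left(z,t \right)} = 2 + t t = 2 + t^{2}$)
$G{\left(q,M \right)} = 2 + q^{2}$
$-14417 - G{\left(-177,-148 \right)} = -14417 - \left(2 + \left(-177\right)^{2}\right) = -14417 - \left(2 + 31329\right) = -14417 - 31331 = -45748$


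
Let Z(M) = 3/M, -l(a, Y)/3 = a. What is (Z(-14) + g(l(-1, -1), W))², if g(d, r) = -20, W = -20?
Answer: 80089/196 ≈ 408.62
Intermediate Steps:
l(a, Y) = -3*a
(Z(-14) + g(l(-1, -1), W))² = (3/(-14) - 20)² = (3*(-1/14) - 20)² = (-3/14 - 20)² = (-283/14)² = 80089/196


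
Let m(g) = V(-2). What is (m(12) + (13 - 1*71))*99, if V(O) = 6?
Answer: -5148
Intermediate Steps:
m(g) = 6
(m(12) + (13 - 1*71))*99 = (6 + (13 - 1*71))*99 = (6 + (13 - 71))*99 = (6 - 58)*99 = -52*99 = -5148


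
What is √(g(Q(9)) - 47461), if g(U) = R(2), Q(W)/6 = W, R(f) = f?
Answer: I*√47459 ≈ 217.85*I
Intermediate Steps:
Q(W) = 6*W
g(U) = 2
√(g(Q(9)) - 47461) = √(2 - 47461) = √(-47459) = I*√47459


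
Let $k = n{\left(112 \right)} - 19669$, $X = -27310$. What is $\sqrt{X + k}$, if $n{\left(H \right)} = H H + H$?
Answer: $i \sqrt{34323} \approx 185.26 i$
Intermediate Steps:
$n{\left(H \right)} = H + H^{2}$ ($n{\left(H \right)} = H^{2} + H = H + H^{2}$)
$k = -7013$ ($k = 112 \left(1 + 112\right) - 19669 = 112 \cdot 113 - 19669 = 12656 - 19669 = -7013$)
$\sqrt{X + k} = \sqrt{-27310 - 7013} = \sqrt{-34323} = i \sqrt{34323}$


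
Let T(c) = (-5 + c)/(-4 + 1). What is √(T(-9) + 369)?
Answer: √3363/3 ≈ 19.330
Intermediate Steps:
T(c) = 5/3 - c/3 (T(c) = (-5 + c)/(-3) = (-5 + c)*(-⅓) = 5/3 - c/3)
√(T(-9) + 369) = √((5/3 - ⅓*(-9)) + 369) = √((5/3 + 3) + 369) = √(14/3 + 369) = √(1121/3) = √3363/3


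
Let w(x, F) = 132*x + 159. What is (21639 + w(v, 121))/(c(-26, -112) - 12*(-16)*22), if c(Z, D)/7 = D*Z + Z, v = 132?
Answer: 2179/1357 ≈ 1.6057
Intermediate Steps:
c(Z, D) = 7*Z + 7*D*Z (c(Z, D) = 7*(D*Z + Z) = 7*(Z + D*Z) = 7*Z + 7*D*Z)
w(x, F) = 159 + 132*x
(21639 + w(v, 121))/(c(-26, -112) - 12*(-16)*22) = (21639 + (159 + 132*132))/(7*(-26)*(1 - 112) - 12*(-16)*22) = (21639 + (159 + 17424))/(7*(-26)*(-111) + 192*22) = (21639 + 17583)/(20202 + 4224) = 39222/24426 = 39222*(1/24426) = 2179/1357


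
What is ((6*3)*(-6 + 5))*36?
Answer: -648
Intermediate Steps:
((6*3)*(-6 + 5))*36 = (18*(-1))*36 = -18*36 = -648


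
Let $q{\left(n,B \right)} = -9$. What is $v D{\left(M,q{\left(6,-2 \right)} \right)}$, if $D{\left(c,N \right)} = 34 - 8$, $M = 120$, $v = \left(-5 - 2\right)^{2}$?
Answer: $1274$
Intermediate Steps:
$v = 49$ ($v = \left(-7\right)^{2} = 49$)
$D{\left(c,N \right)} = 26$ ($D{\left(c,N \right)} = 34 - 8 = 26$)
$v D{\left(M,q{\left(6,-2 \right)} \right)} = 49 \cdot 26 = 1274$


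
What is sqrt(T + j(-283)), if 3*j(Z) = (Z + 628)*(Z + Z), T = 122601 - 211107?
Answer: 2*I*sqrt(38399) ≈ 391.91*I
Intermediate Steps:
T = -88506
j(Z) = 2*Z*(628 + Z)/3 (j(Z) = ((Z + 628)*(Z + Z))/3 = ((628 + Z)*(2*Z))/3 = (2*Z*(628 + Z))/3 = 2*Z*(628 + Z)/3)
sqrt(T + j(-283)) = sqrt(-88506 + (2/3)*(-283)*(628 - 283)) = sqrt(-88506 + (2/3)*(-283)*345) = sqrt(-88506 - 65090) = sqrt(-153596) = 2*I*sqrt(38399)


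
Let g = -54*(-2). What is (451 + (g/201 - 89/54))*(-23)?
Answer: -37437077/3618 ≈ -10347.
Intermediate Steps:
g = 108
(451 + (g/201 - 89/54))*(-23) = (451 + (108/201 - 89/54))*(-23) = (451 + (108*(1/201) - 89*1/54))*(-23) = (451 + (36/67 - 89/54))*(-23) = (451 - 4019/3618)*(-23) = (1627699/3618)*(-23) = -37437077/3618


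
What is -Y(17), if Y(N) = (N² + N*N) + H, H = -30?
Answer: -548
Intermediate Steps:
Y(N) = -30 + 2*N² (Y(N) = (N² + N*N) - 30 = (N² + N²) - 30 = 2*N² - 30 = -30 + 2*N²)
-Y(17) = -(-30 + 2*17²) = -(-30 + 2*289) = -(-30 + 578) = -1*548 = -548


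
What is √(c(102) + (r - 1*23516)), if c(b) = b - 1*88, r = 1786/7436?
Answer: I*√1922349946/286 ≈ 153.3*I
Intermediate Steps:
r = 893/3718 (r = 1786*(1/7436) = 893/3718 ≈ 0.24018)
c(b) = -88 + b (c(b) = b - 88 = -88 + b)
√(c(102) + (r - 1*23516)) = √((-88 + 102) + (893/3718 - 1*23516)) = √(14 + (893/3718 - 23516)) = √(14 - 87431595/3718) = √(-87379543/3718) = I*√1922349946/286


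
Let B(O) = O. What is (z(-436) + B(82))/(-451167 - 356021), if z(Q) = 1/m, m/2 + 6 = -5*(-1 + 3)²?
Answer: -4263/41973776 ≈ -0.00010156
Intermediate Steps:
m = -52 (m = -12 + 2*(-5*(-1 + 3)²) = -12 + 2*(-5*2²) = -12 + 2*(-5*4) = -12 + 2*(-20) = -12 - 40 = -52)
z(Q) = -1/52 (z(Q) = 1/(-52) = -1/52)
(z(-436) + B(82))/(-451167 - 356021) = (-1/52 + 82)/(-451167 - 356021) = (4263/52)/(-807188) = (4263/52)*(-1/807188) = -4263/41973776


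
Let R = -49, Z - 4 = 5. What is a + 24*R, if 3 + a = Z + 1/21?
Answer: -24569/21 ≈ -1170.0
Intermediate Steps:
Z = 9 (Z = 4 + 5 = 9)
a = 127/21 (a = -3 + (9 + 1/21) = -3 + 190/21 = 127/21 ≈ 6.0476)
a + 24*R = 127/21 + 24*(-49) = 127/21 - 1176 = -24569/21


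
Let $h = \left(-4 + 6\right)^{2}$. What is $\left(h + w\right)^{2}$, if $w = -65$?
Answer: $3721$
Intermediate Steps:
$h = 4$ ($h = 2^{2} = 4$)
$\left(h + w\right)^{2} = \left(4 - 65\right)^{2} = \left(-61\right)^{2} = 3721$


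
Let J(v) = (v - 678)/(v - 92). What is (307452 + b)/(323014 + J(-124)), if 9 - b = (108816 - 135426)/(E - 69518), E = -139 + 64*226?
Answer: 1832724183204/1925458196209 ≈ 0.95184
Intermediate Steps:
E = 14325 (E = -139 + 14464 = 14325)
J(v) = (-678 + v)/(-92 + v)
b = 470127/55193 (b = 9 - (108816 - 135426)/(14325 - 69518) = 9 - (-26610)/(-55193) = 9 - (-26610)*(-1)/55193 = 9 - 1*26610/55193 = 9 - 26610/55193 = 470127/55193 ≈ 8.5179)
(307452 + b)/(323014 + J(-124)) = (307452 + 470127/55193)/(323014 + (-678 - 124)/(-92 - 124)) = 16969668363/(55193*(323014 - 802/(-216))) = 16969668363/(55193*(323014 - 1/216*(-802))) = 16969668363/(55193*(323014 + 401/108)) = 16969668363/(55193*(34885913/108)) = (16969668363/55193)*(108/34885913) = 1832724183204/1925458196209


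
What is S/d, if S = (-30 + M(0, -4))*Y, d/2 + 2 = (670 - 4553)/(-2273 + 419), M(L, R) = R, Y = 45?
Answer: -283662/35 ≈ -8104.6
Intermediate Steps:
d = 175/927 (d = -4 + 2*((670 - 4553)/(-2273 + 419)) = -4 + 2*(-3883/(-1854)) = -4 + 2*(-3883*(-1/1854)) = -4 + 2*(3883/1854) = -4 + 3883/927 = 175/927 ≈ 0.18878)
S = -1530 (S = (-30 - 4)*45 = -34*45 = -1530)
S/d = -1530/175/927 = -1530*927/175 = -283662/35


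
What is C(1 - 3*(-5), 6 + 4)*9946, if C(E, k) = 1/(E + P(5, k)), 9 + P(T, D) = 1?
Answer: 4973/4 ≈ 1243.3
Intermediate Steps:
P(T, D) = -8 (P(T, D) = -9 + 1 = -8)
C(E, k) = 1/(-8 + E) (C(E, k) = 1/(E - 8) = 1/(-8 + E))
C(1 - 3*(-5), 6 + 4)*9946 = 9946/(-8 + (1 - 3*(-5))) = 9946/(-8 + (1 + 15)) = 9946/(-8 + 16) = 9946/8 = (⅛)*9946 = 4973/4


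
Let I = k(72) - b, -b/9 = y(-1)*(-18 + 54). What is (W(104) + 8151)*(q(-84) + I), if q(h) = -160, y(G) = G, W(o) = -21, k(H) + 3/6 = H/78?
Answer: -51109245/13 ≈ -3.9315e+6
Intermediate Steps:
k(H) = -½ + H/78
b = 324 (b = -(-9)*(-18 + 54) = -(-9)*36 = -9*(-36) = 324)
I = -8413/26 (I = (-½ + (1/78)*72) - 1*324 = (-½ + 12/13) - 324 = 11/26 - 324 = -8413/26 ≈ -323.58)
(W(104) + 8151)*(q(-84) + I) = (-21 + 8151)*(-160 - 8413/26) = 8130*(-12573/26) = -51109245/13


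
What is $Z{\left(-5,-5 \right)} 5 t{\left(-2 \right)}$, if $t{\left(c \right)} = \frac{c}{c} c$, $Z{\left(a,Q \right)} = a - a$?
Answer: $0$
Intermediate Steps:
$Z{\left(a,Q \right)} = 0$
$t{\left(c \right)} = c$ ($t{\left(c \right)} = 1 c = c$)
$Z{\left(-5,-5 \right)} 5 t{\left(-2 \right)} = 0 \cdot 5 \left(-2\right) = 0 \left(-2\right) = 0$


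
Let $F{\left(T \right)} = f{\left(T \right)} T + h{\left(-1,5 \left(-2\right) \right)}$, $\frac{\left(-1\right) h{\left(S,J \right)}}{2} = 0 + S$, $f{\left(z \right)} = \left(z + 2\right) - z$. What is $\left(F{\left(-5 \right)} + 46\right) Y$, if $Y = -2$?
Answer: $-76$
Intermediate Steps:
$f{\left(z \right)} = 2$ ($f{\left(z \right)} = \left(2 + z\right) - z = 2$)
$h{\left(S,J \right)} = - 2 S$ ($h{\left(S,J \right)} = - 2 \left(0 + S\right) = - 2 S$)
$F{\left(T \right)} = 2 + 2 T$ ($F{\left(T \right)} = 2 T - -2 = 2 T + 2 = 2 + 2 T$)
$\left(F{\left(-5 \right)} + 46\right) Y = \left(\left(2 + 2 \left(-5\right)\right) + 46\right) \left(-2\right) = \left(\left(2 - 10\right) + 46\right) \left(-2\right) = \left(-8 + 46\right) \left(-2\right) = 38 \left(-2\right) = -76$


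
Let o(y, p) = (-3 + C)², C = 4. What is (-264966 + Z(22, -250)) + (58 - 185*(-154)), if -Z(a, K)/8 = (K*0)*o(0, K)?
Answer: -236418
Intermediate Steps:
o(y, p) = 1 (o(y, p) = (-3 + 4)² = 1² = 1)
Z(a, K) = 0 (Z(a, K) = -8*K*0 = -0 = -8*0 = 0)
(-264966 + Z(22, -250)) + (58 - 185*(-154)) = (-264966 + 0) + (58 - 185*(-154)) = -264966 + (58 + 28490) = -264966 + 28548 = -236418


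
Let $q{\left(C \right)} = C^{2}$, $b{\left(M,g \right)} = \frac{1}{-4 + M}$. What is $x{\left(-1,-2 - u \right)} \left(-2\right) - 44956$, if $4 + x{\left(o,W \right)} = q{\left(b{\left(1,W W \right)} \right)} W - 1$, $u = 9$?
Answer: $- \frac{404492}{9} \approx -44944.0$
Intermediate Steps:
$x{\left(o,W \right)} = -5 + \frac{W}{9}$ ($x{\left(o,W \right)} = -4 + \left(\left(\frac{1}{-4 + 1}\right)^{2} W - 1\right) = -4 + \left(\left(\frac{1}{-3}\right)^{2} W - 1\right) = -4 + \left(\left(- \frac{1}{3}\right)^{2} W - 1\right) = -4 + \left(\frac{W}{9} - 1\right) = -4 + \left(-1 + \frac{W}{9}\right) = -5 + \frac{W}{9}$)
$x{\left(-1,-2 - u \right)} \left(-2\right) - 44956 = \left(-5 + \frac{-2 - 9}{9}\right) \left(-2\right) - 44956 = \left(-5 + \frac{1}{9} \left(-11\right)\right) \left(-2\right) - 44956 = \left(-5 - \frac{11}{9}\right) \left(-2\right) - 44956 = \left(- \frac{56}{9}\right) \left(-2\right) - 44956 = \frac{112}{9} - 44956 = - \frac{404492}{9}$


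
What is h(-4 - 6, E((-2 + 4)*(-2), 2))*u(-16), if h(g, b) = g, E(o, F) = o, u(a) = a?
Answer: 160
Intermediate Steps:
h(-4 - 6, E((-2 + 4)*(-2), 2))*u(-16) = (-4 - 6)*(-16) = -10*(-16) = 160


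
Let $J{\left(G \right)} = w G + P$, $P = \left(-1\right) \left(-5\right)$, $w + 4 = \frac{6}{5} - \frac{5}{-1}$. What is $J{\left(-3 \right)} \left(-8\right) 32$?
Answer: $\frac{2048}{5} \approx 409.6$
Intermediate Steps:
$w = \frac{11}{5}$ ($w = -4 + \left(\frac{6}{5} - \frac{5}{-1}\right) = -4 + \left(6 \cdot \frac{1}{5} - -5\right) = -4 + \left(\frac{6}{5} + 5\right) = -4 + \frac{31}{5} = \frac{11}{5} \approx 2.2$)
$P = 5$
$J{\left(G \right)} = 5 + \frac{11 G}{5}$ ($J{\left(G \right)} = \frac{11 G}{5} + 5 = 5 + \frac{11 G}{5}$)
$J{\left(-3 \right)} \left(-8\right) 32 = \left(5 + \frac{11}{5} \left(-3\right)\right) \left(-8\right) 32 = \left(5 - \frac{33}{5}\right) \left(-8\right) 32 = \left(- \frac{8}{5}\right) \left(-8\right) 32 = \frac{64}{5} \cdot 32 = \frac{2048}{5}$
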